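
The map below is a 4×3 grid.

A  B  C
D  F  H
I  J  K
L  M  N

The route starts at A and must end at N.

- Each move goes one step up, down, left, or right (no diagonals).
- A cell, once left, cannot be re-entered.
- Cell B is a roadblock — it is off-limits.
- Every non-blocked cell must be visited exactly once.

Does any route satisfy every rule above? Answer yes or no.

no

Cell C has only one open neighbour but is neither the start nor the goal, so a Hamiltonian route would have to both enter and leave it through the same neighbour — impossible without revisiting.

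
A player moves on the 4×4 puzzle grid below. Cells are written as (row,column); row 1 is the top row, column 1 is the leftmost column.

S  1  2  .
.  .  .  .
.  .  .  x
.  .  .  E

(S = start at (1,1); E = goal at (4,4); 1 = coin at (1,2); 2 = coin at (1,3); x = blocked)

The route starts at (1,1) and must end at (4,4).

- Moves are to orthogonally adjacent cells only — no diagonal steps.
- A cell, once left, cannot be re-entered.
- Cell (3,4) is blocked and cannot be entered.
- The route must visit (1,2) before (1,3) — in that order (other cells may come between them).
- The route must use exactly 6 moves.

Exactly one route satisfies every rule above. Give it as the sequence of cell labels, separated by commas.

(1,1), (1,2), (1,3), (2,3), (3,3), (4,3), (4,4)

The waypoints must appear in the order (1,2), (1,3), with no cell reused.
Route from (1,1): 2× right (reaching (1,3)), 3× down (reaching (4,3)), right to (4,4) — 6 moves in all.
Check: order respected (1 at step 1, 2 at step 2); 6 moves as required.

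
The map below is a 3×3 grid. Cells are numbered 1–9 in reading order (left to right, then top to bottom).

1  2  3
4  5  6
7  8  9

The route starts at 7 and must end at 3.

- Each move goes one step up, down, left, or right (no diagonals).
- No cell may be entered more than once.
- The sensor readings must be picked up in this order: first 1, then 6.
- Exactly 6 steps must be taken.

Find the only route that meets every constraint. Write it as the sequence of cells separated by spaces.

The waypoints must appear in the order 1, 6, with no cell reused.
Route from 7: 2× up (reaching 1), right to 2, down to 5, right to 6, up to 3 — 6 moves in all.
Check: order respected (1 at step 2, 6 at step 5); 6 moves as required.

7 4 1 2 5 6 3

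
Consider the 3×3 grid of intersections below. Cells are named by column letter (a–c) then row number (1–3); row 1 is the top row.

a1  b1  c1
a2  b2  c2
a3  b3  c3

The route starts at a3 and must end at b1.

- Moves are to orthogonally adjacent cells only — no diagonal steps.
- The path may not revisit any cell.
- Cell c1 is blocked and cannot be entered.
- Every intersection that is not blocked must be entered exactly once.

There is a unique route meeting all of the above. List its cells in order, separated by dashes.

a3 - b3 - c3 - c2 - b2 - a2 - a1 - b1

Need to visit all 8 open cells exactly once, starting at a3 and ending at b1.
Cell a1 has only two open neighbours (a2 and b1), so the path must pass straight through it: one of those is the cell it's entered from and the other is where it exits.
Route from a3: 2× right (reaching c3), up to c2, 2× left (reaching a2), up to a1, right to b1 — 7 moves in all.
Check: all 8 open cells covered.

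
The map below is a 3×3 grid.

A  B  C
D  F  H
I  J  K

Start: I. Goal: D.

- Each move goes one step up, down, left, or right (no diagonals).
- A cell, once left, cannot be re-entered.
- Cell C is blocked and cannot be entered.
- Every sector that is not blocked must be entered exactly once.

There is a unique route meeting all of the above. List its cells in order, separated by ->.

Need to visit all 8 open cells exactly once, starting at I and ending at D.
Route from I: right 2 to K, up 1 to H, left 1 to F, up 1 to B, left 1 to A, down 1 to D — 7 moves in all.
Check: all 8 open cells covered.

I -> J -> K -> H -> F -> B -> A -> D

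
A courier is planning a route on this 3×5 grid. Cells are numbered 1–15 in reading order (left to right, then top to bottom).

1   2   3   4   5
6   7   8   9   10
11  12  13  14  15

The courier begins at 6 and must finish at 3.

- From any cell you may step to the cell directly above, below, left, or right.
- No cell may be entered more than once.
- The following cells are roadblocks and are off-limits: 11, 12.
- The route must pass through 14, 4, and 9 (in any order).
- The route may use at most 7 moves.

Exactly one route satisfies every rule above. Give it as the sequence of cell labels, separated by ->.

6 -> 7 -> 8 -> 13 -> 14 -> 9 -> 4 -> 3

Any route must reach 14, 4, and 9 and still end at 3 within 7 moves, so the order of the required stops is forced.
Route from 6: 2× right (reaching 8), down to 13, right to 14, 2× up (reaching 4), left to 3 — 7 moves in all.
Check: all required cells visited; 7 ≤ 7 moves.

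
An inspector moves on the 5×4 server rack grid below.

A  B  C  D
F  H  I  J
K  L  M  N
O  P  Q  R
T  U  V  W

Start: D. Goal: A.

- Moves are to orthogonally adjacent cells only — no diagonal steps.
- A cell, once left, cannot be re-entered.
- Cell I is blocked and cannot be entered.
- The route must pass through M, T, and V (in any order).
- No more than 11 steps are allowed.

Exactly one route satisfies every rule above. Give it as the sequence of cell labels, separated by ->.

D -> J -> N -> M -> Q -> V -> U -> T -> O -> K -> F -> A

Any route must reach M, T, and V and still end at A within 11 moves, so the order of the required stops is forced.
Route from D: 2× down (reaching N), left to M, 2× down (reaching V), 2× left (reaching T), 4× up (reaching A) — 11 moves in all.
Check: all required cells visited; 11 ≤ 11 moves.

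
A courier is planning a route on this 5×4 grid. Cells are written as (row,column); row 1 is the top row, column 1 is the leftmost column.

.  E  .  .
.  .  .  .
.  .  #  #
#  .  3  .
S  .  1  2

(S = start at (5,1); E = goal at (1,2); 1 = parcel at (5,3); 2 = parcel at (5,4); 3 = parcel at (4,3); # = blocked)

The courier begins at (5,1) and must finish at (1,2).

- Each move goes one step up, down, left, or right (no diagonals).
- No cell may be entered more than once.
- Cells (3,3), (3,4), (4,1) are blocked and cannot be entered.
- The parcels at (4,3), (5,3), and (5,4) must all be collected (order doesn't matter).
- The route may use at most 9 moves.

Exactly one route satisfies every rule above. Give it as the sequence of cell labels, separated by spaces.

(5,1) (5,2) (5,3) (5,4) (4,4) (4,3) (4,2) (3,2) (2,2) (1,2)

Any route must reach (4,3), (5,3), and (5,4) and still end at (1,2) within 9 moves, so the order of the required stops is forced.
Route from (5,1): 3× right (reaching (5,4)), up to (4,4), 2× left (reaching (4,2)), 3× up (reaching (1,2)) — 9 moves in all.
Check: all required cells visited; 9 ≤ 9 moves.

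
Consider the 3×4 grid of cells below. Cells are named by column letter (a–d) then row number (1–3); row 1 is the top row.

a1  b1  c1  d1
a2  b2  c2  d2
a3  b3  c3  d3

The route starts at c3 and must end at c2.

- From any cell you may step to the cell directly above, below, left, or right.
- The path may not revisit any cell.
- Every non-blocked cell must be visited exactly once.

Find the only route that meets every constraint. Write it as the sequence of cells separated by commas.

Need to visit all 12 open cells exactly once, starting at c3 and ending at c2.
Route from c3: right to d3, 2× up (reaching d1), 3× left (reaching a1), 2× down (reaching a3), right to b3, up to b2, right to c2 — 11 moves in all.
Check: all 12 open cells covered.

c3, d3, d2, d1, c1, b1, a1, a2, a3, b3, b2, c2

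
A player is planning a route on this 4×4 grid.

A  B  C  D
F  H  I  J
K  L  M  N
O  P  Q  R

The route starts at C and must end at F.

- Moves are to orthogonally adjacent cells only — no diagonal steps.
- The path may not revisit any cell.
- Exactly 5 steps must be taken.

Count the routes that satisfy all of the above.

6

Need simple routes of exactly 5 moves from C to F (Manhattan distance 3, so 1 moves are spent on a detour and 1 undoing it).
Enumerating: C I M L H F | C I M L K F | C I H B A F | C I H L K F | C B H L K F | C D J I H F.
That gives 6 routes.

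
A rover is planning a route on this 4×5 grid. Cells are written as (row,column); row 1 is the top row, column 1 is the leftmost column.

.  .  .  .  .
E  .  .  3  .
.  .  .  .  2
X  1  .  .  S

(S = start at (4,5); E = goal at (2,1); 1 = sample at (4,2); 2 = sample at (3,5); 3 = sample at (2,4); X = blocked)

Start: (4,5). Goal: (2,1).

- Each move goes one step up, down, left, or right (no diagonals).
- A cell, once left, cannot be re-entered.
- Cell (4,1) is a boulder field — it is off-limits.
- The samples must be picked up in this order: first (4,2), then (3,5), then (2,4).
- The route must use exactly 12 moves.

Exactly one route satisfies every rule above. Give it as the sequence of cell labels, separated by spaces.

The waypoints must appear in the order (4,2), (3,5), (2,4), with no cell reused.
Route from (4,5): 3× left (reaching (4,2)), up to (3,2), 3× right (reaching (3,5)), up to (2,5), 4× left (reaching (2,1)) — 12 moves in all.
Check: order respected (1 at step 3, 2 at step 7, 3 at step 9); 12 moves as required.

(4,5) (4,4) (4,3) (4,2) (3,2) (3,3) (3,4) (3,5) (2,5) (2,4) (2,3) (2,2) (2,1)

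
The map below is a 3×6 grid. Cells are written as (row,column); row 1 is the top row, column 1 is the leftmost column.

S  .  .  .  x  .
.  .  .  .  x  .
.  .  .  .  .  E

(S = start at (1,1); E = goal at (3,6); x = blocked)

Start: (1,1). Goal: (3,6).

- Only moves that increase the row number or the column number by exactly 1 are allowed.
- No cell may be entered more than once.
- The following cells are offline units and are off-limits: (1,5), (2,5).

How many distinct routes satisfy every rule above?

A right/down-only route from (1,1) to (3,6) makes exactly 2 down-moves and 5 right-moves in some order.
With no other constraints that would be C(7,2) = 21 routes.
Subtract routes through each blocked cell (inclusion–exclusion for overlaps): − through (1,5): 3 − through (2,5): 10 + through (1,5)&(2,5): 2 → 10.
That gives 10 routes.

10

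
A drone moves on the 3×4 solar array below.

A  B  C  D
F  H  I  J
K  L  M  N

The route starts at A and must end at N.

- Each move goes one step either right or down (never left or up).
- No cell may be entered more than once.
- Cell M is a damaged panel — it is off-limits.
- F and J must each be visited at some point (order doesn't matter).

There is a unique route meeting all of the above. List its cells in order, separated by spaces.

A F H I J N

Moves only go right or down, so the column and row indices never decrease.
Route from A: down to F, 3× right (reaching J), down to N — 5 moves in all.
Check: all required cells visited.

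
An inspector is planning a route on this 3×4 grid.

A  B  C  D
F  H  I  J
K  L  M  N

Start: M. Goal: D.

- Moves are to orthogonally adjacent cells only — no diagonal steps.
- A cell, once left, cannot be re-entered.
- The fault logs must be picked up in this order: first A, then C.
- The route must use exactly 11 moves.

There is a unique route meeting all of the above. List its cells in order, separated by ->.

The waypoints must appear in the order A, C, with no cell reused.
Route from M: right 1 to N, up 1 to J, left 2 to H, down 1 to L, left 1 to K, up 2 to A, right 3 to D — 11 moves in all.
Check: order respected (A at step 8, C at step 10); 11 moves as required.

M -> N -> J -> I -> H -> L -> K -> F -> A -> B -> C -> D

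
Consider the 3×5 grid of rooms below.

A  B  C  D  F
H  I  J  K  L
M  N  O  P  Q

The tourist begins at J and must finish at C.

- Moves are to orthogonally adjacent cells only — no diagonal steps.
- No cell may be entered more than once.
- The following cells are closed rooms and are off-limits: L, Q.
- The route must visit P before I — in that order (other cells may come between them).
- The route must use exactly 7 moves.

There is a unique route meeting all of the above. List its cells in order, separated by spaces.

The waypoints must appear in the order P, I, with no cell reused.
Route from J: right to K, down to P, 2× left (reaching N), 2× up (reaching B), right to C — 7 moves in all.
Check: order respected (P at step 2, I at step 5); 7 moves as required.

J K P O N I B C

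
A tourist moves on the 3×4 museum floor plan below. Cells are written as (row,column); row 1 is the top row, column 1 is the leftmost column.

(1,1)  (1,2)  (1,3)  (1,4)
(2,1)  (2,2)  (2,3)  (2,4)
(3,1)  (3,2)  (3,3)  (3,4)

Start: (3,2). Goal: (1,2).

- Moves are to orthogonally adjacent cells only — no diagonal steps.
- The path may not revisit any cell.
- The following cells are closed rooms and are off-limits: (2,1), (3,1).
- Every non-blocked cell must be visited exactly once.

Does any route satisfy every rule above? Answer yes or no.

Cell (1,1) has only one open neighbour but is neither the start nor the goal, so a Hamiltonian route would have to both enter and leave it through the same neighbour — impossible without revisiting.

no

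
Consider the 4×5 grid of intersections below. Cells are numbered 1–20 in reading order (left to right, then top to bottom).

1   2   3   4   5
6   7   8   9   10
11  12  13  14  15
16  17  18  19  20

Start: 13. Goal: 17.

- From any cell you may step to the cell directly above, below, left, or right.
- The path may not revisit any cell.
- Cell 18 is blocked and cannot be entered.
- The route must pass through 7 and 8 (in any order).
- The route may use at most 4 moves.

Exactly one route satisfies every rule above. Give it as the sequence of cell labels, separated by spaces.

The budget equals the shortest possible length, so every move has to be on a shortest route through the required cells.
Route from 13: up 1 to 8, left 1 to 7, down 2 to 17 — 4 moves in all.
Check: all required cells visited; 4 ≤ 4 moves.

13 8 7 12 17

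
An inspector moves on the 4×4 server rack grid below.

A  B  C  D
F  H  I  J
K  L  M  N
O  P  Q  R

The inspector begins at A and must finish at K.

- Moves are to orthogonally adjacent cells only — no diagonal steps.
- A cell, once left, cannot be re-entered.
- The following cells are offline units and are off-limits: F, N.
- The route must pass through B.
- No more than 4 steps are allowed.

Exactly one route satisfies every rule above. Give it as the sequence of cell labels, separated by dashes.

Any route must reach B and still end at K within 4 moves, so the order of the required stops is forced.
Route from A: right 1 to B, down 2 to L, left 1 to K — 4 moves in all.
Check: all required cells visited; 4 ≤ 4 moves.

A - B - H - L - K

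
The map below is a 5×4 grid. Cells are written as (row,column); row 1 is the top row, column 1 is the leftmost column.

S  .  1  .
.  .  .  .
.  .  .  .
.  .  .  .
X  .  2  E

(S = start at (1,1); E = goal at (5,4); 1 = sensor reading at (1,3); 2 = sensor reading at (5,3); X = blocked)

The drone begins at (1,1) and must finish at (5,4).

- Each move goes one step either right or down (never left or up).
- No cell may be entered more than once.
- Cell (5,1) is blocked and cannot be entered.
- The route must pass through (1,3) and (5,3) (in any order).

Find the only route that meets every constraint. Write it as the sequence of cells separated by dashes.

Moves only go right or down, so the column and row indices never decrease.
Route from (1,1): 2× right (reaching (1,3)), 4× down (reaching (5,3)), right to (5,4) — 7 moves in all.
Check: all required cells visited.

(1,1) - (1,2) - (1,3) - (2,3) - (3,3) - (4,3) - (5,3) - (5,4)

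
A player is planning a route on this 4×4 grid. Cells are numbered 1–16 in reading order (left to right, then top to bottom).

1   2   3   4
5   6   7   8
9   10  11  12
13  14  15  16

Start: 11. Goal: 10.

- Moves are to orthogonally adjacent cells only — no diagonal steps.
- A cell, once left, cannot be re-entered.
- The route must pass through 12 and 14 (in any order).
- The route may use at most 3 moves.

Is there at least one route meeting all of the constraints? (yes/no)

Even ignoring the no-revisit rule, getting from 11 to 10, taking the cheapest ordering 11 → 12 → 14 → 10 needs at least 1 + 3 + 1 = 5 moves (Manhattan distance per leg), which exceeds the 3-move limit.

no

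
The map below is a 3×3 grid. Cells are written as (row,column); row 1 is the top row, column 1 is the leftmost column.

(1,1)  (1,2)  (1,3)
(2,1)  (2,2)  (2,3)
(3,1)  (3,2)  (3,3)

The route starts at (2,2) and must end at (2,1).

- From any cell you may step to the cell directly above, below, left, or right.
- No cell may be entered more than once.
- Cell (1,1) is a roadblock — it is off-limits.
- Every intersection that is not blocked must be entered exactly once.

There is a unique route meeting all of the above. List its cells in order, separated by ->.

(2,2) -> (1,2) -> (1,3) -> (2,3) -> (3,3) -> (3,2) -> (3,1) -> (2,1)

Need to visit all 8 open cells exactly once, starting at (2,2) and ending at (2,1).
Cell (1,2) has only two open neighbours ((2,2) and (1,3)), so the path must pass straight through it: one of those is the cell it's entered from and the other is where it exits.
Route from (2,2): up 1 to (1,2), right 1 to (1,3), down 2 to (3,3), left 2 to (3,1), up 1 to (2,1) — 7 moves in all.
Check: all 8 open cells covered.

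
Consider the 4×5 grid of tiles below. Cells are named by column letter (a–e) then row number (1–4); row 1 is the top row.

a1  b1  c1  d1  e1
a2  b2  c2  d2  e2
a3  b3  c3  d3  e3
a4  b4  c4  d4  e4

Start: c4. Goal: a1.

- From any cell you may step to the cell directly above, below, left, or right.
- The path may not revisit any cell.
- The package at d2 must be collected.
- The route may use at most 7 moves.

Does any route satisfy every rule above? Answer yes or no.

One route that works: c4 → c3 → c2 → d2 → d1 → c1 → b1 → a1.

yes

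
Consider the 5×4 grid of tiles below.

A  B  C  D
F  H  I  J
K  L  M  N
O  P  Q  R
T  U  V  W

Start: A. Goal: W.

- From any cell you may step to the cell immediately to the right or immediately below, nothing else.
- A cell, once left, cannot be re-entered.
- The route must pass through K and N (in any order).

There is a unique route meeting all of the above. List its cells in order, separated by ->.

A -> F -> K -> L -> M -> N -> R -> W

Moves only go right or down, so the column and row indices never decrease.
Route from A: 2× down (reaching K), 3× right (reaching N), 2× down (reaching W) — 7 moves in all.
Check: all required cells visited.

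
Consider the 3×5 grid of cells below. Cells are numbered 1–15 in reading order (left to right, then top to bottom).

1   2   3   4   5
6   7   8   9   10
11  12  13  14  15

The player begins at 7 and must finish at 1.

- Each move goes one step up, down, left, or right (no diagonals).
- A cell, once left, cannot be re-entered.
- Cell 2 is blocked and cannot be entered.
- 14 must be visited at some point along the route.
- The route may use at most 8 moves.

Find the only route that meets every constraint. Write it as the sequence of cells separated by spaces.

7 8 9 14 13 12 11 6 1

The budget equals the shortest possible length, so every move has to be on a shortest route through the required cells.
Route from 7: right 2 to 9, down 1 to 14, left 3 to 11, up 2 to 1 — 8 moves in all.
Check: all required cells visited; 8 ≤ 8 moves.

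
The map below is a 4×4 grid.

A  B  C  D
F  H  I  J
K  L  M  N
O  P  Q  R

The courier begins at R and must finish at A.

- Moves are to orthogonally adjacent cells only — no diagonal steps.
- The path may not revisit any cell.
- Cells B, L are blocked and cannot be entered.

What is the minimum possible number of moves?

6

The Manhattan distance from R to A is |4−1| + |4−1| = 6, so at least 6 moves are needed.
A route of 6 moves achieves this: R → N → J → I → H → F → A.
Since 6 matches the lower bound, it is optimal.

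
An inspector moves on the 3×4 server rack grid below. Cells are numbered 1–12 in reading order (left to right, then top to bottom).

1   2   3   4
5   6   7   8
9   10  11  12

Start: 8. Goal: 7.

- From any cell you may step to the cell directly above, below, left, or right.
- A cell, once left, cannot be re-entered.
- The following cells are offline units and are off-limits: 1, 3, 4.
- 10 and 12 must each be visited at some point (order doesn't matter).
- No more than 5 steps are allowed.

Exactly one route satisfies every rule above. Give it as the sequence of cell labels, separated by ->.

The 5-move cap with required stops at 10, 12 leaves no slack for detours.
Route from 8: down to 12, 2× left (reaching 10), up to 6, right to 7 — 5 moves in all.
Check: all required cells visited; 5 ≤ 5 moves.

8 -> 12 -> 11 -> 10 -> 6 -> 7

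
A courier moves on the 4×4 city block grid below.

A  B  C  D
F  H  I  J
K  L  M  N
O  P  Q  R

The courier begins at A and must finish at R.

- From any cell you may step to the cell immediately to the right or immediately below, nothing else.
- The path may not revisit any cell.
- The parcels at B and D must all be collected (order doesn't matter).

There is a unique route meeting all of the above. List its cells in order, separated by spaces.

Moves only go right or down, so the column and row indices never decrease.
Route from A: right 3 to D, down 3 to R — 6 moves in all.
Check: all required cells visited.

A B C D J N R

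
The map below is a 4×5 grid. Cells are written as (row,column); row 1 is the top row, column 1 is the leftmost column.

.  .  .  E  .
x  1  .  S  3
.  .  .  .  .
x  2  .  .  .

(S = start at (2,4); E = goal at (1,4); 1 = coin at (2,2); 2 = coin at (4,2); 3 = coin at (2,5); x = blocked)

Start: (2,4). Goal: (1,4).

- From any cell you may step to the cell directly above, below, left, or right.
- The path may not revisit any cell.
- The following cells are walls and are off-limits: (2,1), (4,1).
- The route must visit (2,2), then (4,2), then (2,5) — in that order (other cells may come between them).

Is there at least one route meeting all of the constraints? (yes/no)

One route that works: (2,4) → (2,3) → (2,2) → (3,2) → (4,2) → (4,3) → (3,3) → (3,4) → (3,5) → (2,5) → (1,5) → (1,4).

yes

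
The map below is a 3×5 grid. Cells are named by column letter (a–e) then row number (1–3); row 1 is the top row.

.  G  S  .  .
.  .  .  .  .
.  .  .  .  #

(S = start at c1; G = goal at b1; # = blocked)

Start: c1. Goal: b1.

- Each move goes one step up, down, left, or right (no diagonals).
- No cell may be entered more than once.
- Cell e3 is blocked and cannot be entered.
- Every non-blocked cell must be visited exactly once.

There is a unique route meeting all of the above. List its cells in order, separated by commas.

Need to visit all 14 open cells exactly once, starting at c1 and ending at b1.
Cell e1 has only two open neighbours (e2 and d1), so the path must pass straight through it: one of those is the cell it's entered from and the other is where it exits.
Route from c1: 2× right (reaching e1), down to e2, left to d2, down to d3, left to c3, up to c2, left to b2, down to b3, left to a3, 2× up (reaching a1), right to b1 — 13 moves in all.
Check: all 14 open cells covered.

c1, d1, e1, e2, d2, d3, c3, c2, b2, b3, a3, a2, a1, b1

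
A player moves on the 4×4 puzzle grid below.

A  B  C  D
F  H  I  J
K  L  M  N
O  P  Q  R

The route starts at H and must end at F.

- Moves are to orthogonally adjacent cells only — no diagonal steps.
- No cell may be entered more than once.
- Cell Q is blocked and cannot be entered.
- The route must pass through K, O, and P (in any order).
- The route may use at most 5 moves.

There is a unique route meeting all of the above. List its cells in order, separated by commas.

H, L, P, O, K, F

The 5-move cap with required stops at K, O, P leaves no slack for detours.
Route from H: down 2 to P, left 1 to O, up 2 to F — 5 moves in all.
Check: all required cells visited; 5 ≤ 5 moves.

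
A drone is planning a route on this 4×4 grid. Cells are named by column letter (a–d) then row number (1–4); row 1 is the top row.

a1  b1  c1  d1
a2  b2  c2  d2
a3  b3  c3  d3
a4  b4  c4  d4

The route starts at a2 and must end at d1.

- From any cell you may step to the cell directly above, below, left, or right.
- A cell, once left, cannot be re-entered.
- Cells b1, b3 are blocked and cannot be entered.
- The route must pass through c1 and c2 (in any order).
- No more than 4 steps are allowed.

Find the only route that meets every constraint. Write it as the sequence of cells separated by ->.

The budget equals the shortest possible length, so every move has to be on a shortest route through the required cells.
Route from a2: 2× right (reaching c2), up to c1, right to d1 — 4 moves in all.
Check: all required cells visited; 4 ≤ 4 moves.

a2 -> b2 -> c2 -> c1 -> d1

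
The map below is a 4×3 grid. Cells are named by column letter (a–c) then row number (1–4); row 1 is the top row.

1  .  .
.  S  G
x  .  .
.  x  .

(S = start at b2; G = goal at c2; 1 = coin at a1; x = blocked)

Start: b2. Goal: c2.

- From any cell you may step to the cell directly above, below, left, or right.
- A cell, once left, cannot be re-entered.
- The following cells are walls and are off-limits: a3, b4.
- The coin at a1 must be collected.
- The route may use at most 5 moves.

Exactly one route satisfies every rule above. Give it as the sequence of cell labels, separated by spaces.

Any route must reach a1 and still end at c2 within 5 moves, so the order of the required stops is forced.
Route from b2: left to a2, up to a1, 2× right (reaching c1), down to c2 — 5 moves in all.
Check: all required cells visited; 5 ≤ 5 moves.

b2 a2 a1 b1 c1 c2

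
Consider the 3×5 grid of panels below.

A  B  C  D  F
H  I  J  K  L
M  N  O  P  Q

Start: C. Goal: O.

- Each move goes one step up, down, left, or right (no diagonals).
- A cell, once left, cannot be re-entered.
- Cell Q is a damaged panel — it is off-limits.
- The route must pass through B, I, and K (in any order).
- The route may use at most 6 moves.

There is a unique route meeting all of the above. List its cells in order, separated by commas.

C, B, I, J, K, P, O

Any route must reach B, I, and K and still end at O within 6 moves, so the order of the required stops is forced.
Route from C: left 1 to B, down 1 to I, right 2 to K, down 1 to P, left 1 to O — 6 moves in all.
Check: all required cells visited; 6 ≤ 6 moves.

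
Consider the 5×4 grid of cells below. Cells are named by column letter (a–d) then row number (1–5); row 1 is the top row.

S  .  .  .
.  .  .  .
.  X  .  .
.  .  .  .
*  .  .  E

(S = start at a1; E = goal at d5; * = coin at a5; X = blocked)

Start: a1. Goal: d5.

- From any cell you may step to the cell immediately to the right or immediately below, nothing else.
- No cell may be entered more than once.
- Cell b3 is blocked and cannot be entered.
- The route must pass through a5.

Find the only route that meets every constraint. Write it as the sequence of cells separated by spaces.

Moves only go right or down, so the column and row indices never decrease.
Route from a1: down 4 to a5, right 3 to d5 — 7 moves in all.
Check: all required cells visited.

a1 a2 a3 a4 a5 b5 c5 d5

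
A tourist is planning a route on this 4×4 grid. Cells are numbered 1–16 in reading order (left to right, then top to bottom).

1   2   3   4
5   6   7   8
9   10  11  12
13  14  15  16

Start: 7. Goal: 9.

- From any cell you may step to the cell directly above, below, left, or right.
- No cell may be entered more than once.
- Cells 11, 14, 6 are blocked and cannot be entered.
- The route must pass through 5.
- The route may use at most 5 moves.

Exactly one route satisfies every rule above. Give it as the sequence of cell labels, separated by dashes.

7 - 3 - 2 - 1 - 5 - 9

The 5-move cap with required stops at 5 leaves no slack for detours.
Route from 7: up 1 to 3, left 2 to 1, down 2 to 9 — 5 moves in all.
Check: all required cells visited; 5 ≤ 5 moves.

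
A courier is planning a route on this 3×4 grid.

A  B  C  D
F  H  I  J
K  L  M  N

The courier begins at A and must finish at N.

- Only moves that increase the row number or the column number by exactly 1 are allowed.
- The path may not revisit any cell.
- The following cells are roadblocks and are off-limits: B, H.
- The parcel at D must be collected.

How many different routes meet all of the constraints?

A right/down-only route from A to N makes exactly 2 down-moves and 3 right-moves in some order.
With no other constraints that would be C(5,2) = 10 routes.
Split at D and multiply the segment counts (each segment already excludes blocked cells): A→D: 0; D→N: 1; product = 0.
No route satisfies every constraint, so the count is 0.

0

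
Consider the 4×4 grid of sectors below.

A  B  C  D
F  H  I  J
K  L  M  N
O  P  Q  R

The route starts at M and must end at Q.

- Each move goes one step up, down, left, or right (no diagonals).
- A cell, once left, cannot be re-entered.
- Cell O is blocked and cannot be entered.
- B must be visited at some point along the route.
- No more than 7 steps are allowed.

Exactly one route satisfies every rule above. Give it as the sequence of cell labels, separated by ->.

The budget equals the shortest possible length, so every move has to be on a shortest route through the required cells.
Route from M: up 2 to C, left 1 to B, down 3 to P, right 1 to Q — 7 moves in all.
Check: all required cells visited; 7 ≤ 7 moves.

M -> I -> C -> B -> H -> L -> P -> Q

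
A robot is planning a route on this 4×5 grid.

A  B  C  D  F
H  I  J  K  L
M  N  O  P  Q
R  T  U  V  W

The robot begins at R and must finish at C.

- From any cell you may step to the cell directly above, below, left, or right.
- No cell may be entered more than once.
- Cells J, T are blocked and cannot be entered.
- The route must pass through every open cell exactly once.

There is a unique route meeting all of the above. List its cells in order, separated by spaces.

R M H A B I N O U V W Q P K L F D C

Need to visit all 18 open cells exactly once, starting at R and ending at C.
Cell F has only two open neighbours (L and D), so the path must pass straight through it: one of those is the cell it's entered from and the other is where it exits.
Route from R: 3× up (reaching A), right to B, 2× down (reaching N), right to O, down to U, 2× right (reaching W), up to Q, left to P, up to K, right to L, up to F, 2× left (reaching C) — 17 moves in all.
Check: all 18 open cells covered.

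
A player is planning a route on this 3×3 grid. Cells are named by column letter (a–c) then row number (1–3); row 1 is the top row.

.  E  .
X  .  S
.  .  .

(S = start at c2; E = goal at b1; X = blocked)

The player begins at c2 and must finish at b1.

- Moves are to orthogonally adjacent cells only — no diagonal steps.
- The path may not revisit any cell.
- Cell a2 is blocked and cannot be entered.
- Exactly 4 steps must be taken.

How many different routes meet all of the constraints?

Need simple routes of exactly 4 moves from c2 to b1 (Manhattan distance 2, so 1 moves are spent on a detour and 1 undoing it).
Enumerating: c2 c3 b3 b2 b1.
That gives 1 route.

1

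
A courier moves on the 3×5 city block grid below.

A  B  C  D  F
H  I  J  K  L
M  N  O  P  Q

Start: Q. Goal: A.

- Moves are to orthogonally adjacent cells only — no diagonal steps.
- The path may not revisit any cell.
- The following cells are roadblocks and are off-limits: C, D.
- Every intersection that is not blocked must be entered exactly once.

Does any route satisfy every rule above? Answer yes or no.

no

Cell F has only one open neighbour but is neither the start nor the goal, so a Hamiltonian route would have to both enter and leave it through the same neighbour — impossible without revisiting.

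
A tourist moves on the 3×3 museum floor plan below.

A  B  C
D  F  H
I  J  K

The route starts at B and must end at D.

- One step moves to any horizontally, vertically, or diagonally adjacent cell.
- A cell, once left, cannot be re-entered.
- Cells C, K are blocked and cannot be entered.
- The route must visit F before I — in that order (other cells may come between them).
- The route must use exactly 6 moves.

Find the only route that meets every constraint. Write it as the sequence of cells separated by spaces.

B A F H J I D

The waypoints must appear in the order F, I, with no cell reused.
Route from B: left to A, down-right to F, right to H, down-left to J, left to I, up to D — 6 moves in all.
Check: order respected (F at step 2, I at step 5); 6 moves as required.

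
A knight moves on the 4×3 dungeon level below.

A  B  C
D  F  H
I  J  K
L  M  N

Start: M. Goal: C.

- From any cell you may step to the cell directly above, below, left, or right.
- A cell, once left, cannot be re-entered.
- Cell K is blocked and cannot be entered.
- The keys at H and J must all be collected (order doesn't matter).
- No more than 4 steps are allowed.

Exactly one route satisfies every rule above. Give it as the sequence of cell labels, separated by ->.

The budget equals the shortest possible length, so every move has to be on a shortest route through the required cells.
Route from M: 2× up (reaching F), right to H, up to C — 4 moves in all.
Check: all required cells visited; 4 ≤ 4 moves.

M -> J -> F -> H -> C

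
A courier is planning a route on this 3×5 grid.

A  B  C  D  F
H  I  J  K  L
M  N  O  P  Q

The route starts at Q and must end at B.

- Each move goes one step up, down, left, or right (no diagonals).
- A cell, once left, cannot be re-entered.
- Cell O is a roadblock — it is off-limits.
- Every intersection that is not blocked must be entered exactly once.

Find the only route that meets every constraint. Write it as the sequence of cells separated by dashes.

Need to visit all 14 open cells exactly once, starting at Q and ending at B.
Cell F has only two open neighbours (L and D), so the path must pass straight through it: one of those is the cell it's entered from and the other is where it exits.
Route from Q: left 1 to P, up 1 to K, right 1 to L, up 1 to F, left 2 to C, down 1 to J, left 1 to I, down 1 to N, left 1 to M, up 2 to A, right 1 to B — 13 moves in all.
Check: all 14 open cells covered.

Q - P - K - L - F - D - C - J - I - N - M - H - A - B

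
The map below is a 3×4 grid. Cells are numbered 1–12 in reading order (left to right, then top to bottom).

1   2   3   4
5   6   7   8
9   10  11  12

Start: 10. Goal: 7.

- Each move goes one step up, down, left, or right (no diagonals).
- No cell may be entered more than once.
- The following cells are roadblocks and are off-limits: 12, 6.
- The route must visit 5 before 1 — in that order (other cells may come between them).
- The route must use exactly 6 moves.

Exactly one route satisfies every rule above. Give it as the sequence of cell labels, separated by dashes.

The waypoints must appear in the order 5, 1, with no cell reused.
Route from 10: left to 9, 2× up (reaching 1), 2× right (reaching 3), down to 7 — 6 moves in all.
Check: order respected (5 at step 2, 1 at step 3); 6 moves as required.

10 - 9 - 5 - 1 - 2 - 3 - 7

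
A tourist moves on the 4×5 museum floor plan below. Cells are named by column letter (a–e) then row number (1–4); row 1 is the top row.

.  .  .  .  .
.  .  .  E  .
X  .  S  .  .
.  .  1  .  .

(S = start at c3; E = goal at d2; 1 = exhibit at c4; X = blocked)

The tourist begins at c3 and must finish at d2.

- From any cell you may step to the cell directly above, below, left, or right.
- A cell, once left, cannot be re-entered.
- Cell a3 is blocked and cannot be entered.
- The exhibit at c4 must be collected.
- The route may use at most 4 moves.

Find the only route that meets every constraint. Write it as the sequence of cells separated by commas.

c3, c4, d4, d3, d2

The 4-move cap with required stops at c4 leaves no slack for detours.
Route from c3: down to c4, right to d4, 2× up (reaching d2) — 4 moves in all.
Check: all required cells visited; 4 ≤ 4 moves.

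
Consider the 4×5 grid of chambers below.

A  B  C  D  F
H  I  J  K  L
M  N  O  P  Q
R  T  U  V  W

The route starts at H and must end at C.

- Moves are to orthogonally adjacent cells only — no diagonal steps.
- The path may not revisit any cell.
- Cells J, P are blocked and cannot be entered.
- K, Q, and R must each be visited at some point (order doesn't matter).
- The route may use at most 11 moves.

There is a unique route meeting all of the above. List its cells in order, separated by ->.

The budget equals the shortest possible length, so every move has to be on a shortest route through the required cells.
Route from H: 2× down (reaching R), 4× right (reaching W), 2× up (reaching L), left to K, up to D, left to C — 11 moves in all.
Check: all required cells visited; 11 ≤ 11 moves.

H -> M -> R -> T -> U -> V -> W -> Q -> L -> K -> D -> C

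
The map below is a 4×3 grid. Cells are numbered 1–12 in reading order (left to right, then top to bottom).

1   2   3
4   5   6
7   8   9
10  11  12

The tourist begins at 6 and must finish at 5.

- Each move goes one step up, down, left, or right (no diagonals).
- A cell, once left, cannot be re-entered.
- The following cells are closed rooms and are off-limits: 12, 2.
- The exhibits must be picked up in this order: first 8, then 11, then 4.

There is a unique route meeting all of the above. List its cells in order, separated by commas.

The waypoints must appear in the order 8, 11, 4, with no cell reused.
Route from 6: down 1 to 9, left 1 to 8, down 1 to 11, left 1 to 10, up 2 to 4, right 1 to 5 — 7 moves in all.
Check: order respected (8 at step 2, 11 at step 3, 4 at step 6).

6, 9, 8, 11, 10, 7, 4, 5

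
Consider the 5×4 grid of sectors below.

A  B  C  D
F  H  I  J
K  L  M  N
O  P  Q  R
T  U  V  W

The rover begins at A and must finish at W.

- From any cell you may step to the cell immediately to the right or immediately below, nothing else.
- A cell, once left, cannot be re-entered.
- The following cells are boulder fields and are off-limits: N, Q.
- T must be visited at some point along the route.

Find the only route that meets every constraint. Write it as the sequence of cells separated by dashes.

Moves only go right or down, so the column and row indices never decrease.
Route from A: 4× down (reaching T), 3× right (reaching W) — 7 moves in all.
Check: all required cells visited.

A - F - K - O - T - U - V - W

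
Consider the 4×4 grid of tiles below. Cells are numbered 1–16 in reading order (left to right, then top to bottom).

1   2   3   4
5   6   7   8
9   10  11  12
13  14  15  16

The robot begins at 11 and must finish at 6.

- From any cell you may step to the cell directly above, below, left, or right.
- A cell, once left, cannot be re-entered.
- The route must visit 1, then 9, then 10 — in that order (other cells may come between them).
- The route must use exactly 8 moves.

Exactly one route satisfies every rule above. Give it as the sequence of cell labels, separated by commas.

The waypoints must appear in the order 1, 9, 10, with no cell reused.
Route from 11: up 2 to 3, left 2 to 1, down 2 to 9, right 1 to 10, up 1 to 6 — 8 moves in all.
Check: order respected (1 at step 4, 9 at step 6, 10 at step 7); 8 moves as required.

11, 7, 3, 2, 1, 5, 9, 10, 6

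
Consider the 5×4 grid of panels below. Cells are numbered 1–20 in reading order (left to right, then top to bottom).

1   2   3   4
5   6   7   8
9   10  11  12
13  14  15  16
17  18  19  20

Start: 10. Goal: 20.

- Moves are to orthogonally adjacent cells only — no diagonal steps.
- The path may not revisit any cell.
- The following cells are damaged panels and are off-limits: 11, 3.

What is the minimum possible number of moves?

The Manhattan distance from 10 to 20 is |3−5| + |2−4| = 4, so at least 4 moves are needed.
A route of 4 moves achieves this: 10 → 14 → 18 → 19 → 20.
Since 4 matches the lower bound, it is optimal.

4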